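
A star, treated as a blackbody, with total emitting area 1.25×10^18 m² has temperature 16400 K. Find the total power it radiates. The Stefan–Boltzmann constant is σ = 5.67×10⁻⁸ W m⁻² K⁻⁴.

P = σAT⁴ = 5.67×10⁻⁸ × 1.25×10^18 × (16400)⁴ = 5.67×10⁻⁸ × 1.25×10^18 × 7.23×10^16.
P = 5.13×10^27 W.

P ≈ 5.13×10^27 W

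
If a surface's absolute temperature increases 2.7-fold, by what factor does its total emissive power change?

factor ≈ 53.1

P ∝ T⁴, so the power scales as (2.7)⁴ = 53.1.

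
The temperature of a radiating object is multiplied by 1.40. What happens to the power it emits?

P ∝ T⁴, so the power scales as (1.40)⁴ = 3.84.

factor ≈ 3.84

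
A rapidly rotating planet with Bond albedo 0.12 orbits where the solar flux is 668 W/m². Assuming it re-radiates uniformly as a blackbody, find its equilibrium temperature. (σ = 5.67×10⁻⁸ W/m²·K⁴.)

T ≈ 226 K

Power absorbed = (1−a)S·πR²; power emitted = 4πR²σT⁴. Equating and cancelling πR²:
T = ((1−a)S / 4σ)^(1/4) = (588 / (4 × 5.67×10⁻⁸))^(1/4) = (2.59×10^9)^(1/4).
T = 226 K.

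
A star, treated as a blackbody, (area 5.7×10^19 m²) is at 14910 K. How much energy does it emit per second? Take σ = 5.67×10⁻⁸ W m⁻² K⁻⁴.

P ≈ 1.60×10^29 W

P = σAT⁴ = 5.67×10⁻⁸ × 5.70×10^19 × (14910)⁴ = 5.67×10⁻⁸ × 5.70×10^19 × 4.94×10^16.
P = 1.60×10^29 W.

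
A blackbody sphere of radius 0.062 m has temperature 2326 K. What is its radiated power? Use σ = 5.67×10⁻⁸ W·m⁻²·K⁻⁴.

A = 4πr² = 4π × (0.062)² = 0.0483 m².
P = σAT⁴ = 5.67×10⁻⁸ × 0.0483 × (2326)⁴ = 5.67×10⁻⁸ × 0.0483 × 2.93×10^13.
P = 80200 W.

P ≈ 80200 W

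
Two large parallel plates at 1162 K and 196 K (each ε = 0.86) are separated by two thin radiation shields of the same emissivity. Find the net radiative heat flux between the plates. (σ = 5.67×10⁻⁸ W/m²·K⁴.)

q ≈ 26000 W/m²

Each of the 3 gaps contributes resistance (2/ε − 1) = 2/0.86 − 1 = 1.326; total = 3.977.
q = σ(T₁⁴ − T₂⁴) / 3.977 = 5.67×10⁻⁸ × 1.82×10^12 / 3.977 = 26000 W/m².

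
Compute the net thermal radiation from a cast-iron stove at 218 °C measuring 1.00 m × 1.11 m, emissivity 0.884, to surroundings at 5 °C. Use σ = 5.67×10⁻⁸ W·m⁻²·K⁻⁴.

A = 1.00 × 1.11 = 1.11 m².
Convert: 218 °C = 491 K; 5 °C = 278 K.
Q = εσA(T⁴ − T_s⁴). T⁴ − T_s⁴ = (491)⁴ − (278)⁴ = 5.81×10^10 − 5.97×10^9 = 5.21×10^10 K⁴.
Q = 0.884 × 5.67×10⁻⁸ × 1.11 × 5.21×10^10 = 2900 W.

Q ≈ 2900 W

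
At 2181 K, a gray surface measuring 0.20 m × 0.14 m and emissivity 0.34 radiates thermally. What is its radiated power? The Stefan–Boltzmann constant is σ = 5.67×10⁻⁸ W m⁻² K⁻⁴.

P ≈ 12200 W

A = 0.20 × 0.14 = 0.0280 m².
Stefan–Boltzmann: P = εσAT⁴ = 0.34 × 5.67×10⁻⁸ × 0.0280 × (2181)⁴ = 0.34 × 5.67×10⁻⁸ × 0.0280 × 2.26×10^13.
P = 12200 W.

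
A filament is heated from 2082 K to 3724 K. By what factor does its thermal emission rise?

ratio ≈ 10.2

P ∝ T⁴, so the ratio is (3724/2082)⁴ = (1.789)⁴ = 10.2.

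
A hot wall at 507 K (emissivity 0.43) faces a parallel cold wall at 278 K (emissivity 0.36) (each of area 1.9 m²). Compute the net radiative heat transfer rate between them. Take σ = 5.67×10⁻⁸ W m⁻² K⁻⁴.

For two large parallel gray plates, q = σ(T₁⁴ − T₂⁴) / (1/ε₁ + 1/ε₂ − 1).
1/ε₁ + 1/ε₂ − 1 = 1/0.43 + 1/0.36 − 1 = 4.103.
T₁⁴ − T₂⁴ = 6.61×10^10 − 5.97×10^9 = 6.01×10^10 K⁴.
q = 5.67×10⁻⁸ × 6.01×10^10 / 4.103 = 830 W/m².
Q = q·A = 830 × 1.9 = 1580 W.

Q ≈ 1580 W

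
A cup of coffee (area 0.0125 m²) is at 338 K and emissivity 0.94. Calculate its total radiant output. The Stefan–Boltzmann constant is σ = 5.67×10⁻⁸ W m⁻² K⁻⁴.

P ≈ 8.70 W

Stefan–Boltzmann: P = εσAT⁴ = 0.94 × 5.67×10⁻⁸ × 0.0125 × (338)⁴ = 0.94 × 5.67×10⁻⁸ × 0.0125 × 1.31×10^10.
P = 8.70 W.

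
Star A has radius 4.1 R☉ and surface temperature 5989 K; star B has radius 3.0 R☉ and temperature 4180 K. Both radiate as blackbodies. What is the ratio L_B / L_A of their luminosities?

L = 4πR²σT⁴ ∝ R²T⁴, so L_B/L_A = (3.0/4.1)² × (4180/5989)⁴ = 0.535 × 0.237 = 0.127.

L_B/L_A ≈ 0.127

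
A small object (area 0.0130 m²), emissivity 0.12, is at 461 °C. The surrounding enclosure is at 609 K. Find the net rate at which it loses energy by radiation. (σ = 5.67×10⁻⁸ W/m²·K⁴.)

Q ≈ 13.5 W

Convert: 461 °C = 734 K.
Q = εσA(T⁴ − T_s⁴). T⁴ − T_s⁴ = (734)⁴ − (609)⁴ = 2.90×10^11 − 1.38×10^11 = 1.53×10^11 K⁴.
Q = 0.12 × 5.67×10⁻⁸ × 0.0130 × 1.53×10^11 = 13.5 W.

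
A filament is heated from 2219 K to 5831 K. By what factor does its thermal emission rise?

P ∝ T⁴, so the ratio is (5831/2219)⁴ = (2.628)⁴ = 47.7.

ratio ≈ 47.7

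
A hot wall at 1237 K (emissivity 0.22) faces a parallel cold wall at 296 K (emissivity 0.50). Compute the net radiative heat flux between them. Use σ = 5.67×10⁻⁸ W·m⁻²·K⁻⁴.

q ≈ 23900 W/m²

For two large parallel gray plates, q = σ(T₁⁴ − T₂⁴) / (1/ε₁ + 1/ε₂ − 1).
1/ε₁ + 1/ε₂ − 1 = 1/0.22 + 1/0.50 − 1 = 5.545.
T₁⁴ − T₂⁴ = 2.34×10^12 − 7.68×10^9 = 2.33×10^12 K⁴.
q = 5.67×10⁻⁸ × 2.33×10^12 / 5.545 = 23900 W/m².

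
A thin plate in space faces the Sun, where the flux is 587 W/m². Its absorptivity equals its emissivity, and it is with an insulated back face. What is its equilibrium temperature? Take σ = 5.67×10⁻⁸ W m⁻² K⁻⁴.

Absorbed flux αS = emitted flux εσT⁴ (one radiating face); with α = ε, T = (S/σ)^(1/4).
T = (587 / 5.67×10⁻⁸)^(1/4) = (1.04×10^10)^(1/4).
T = 319 K.

T ≈ 319 K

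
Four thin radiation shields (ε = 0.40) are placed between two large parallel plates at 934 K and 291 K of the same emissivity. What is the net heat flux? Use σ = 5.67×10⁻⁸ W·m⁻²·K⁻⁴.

q ≈ 2140 W/m²

Each of the 5 gaps contributes resistance (2/ε − 1) = 2/0.40 − 1 = 4.000; total = 20.00.
q = σ(T₁⁴ − T₂⁴) / 20.00 = 5.67×10⁻⁸ × 7.54×10^11 / 20.00 = 2140 W/m².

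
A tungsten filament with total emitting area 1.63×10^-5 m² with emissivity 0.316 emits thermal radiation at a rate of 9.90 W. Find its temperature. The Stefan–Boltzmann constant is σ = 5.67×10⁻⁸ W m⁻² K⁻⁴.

T ≈ 2410 K

From P = εσAT⁴, T = (P / εσA)^(1/4) = (9.90 / (0.316 × 5.67×10⁻⁸ × 1.63×10^-5))^(1/4).
T = (3.39×10^13)^(1/4) = 2410 K.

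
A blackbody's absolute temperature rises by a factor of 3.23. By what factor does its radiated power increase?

factor ≈ 109

P ∝ T⁴, so the power scales as (3.23)⁴ = 109.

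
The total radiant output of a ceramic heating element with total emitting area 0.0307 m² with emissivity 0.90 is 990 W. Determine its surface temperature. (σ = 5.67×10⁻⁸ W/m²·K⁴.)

T ≈ 892 K

From P = εσAT⁴, T = (P / εσA)^(1/4) = (990 / (0.90 × 5.67×10⁻⁸ × 0.0307))^(1/4).
T = (6.32×10^11)^(1/4) = 892 K.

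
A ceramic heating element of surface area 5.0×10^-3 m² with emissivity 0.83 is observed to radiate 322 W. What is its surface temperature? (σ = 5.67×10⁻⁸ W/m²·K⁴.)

T ≈ 1080 K

From P = εσAT⁴, T = (P / εσA)^(1/4) = (322 / (0.83 × 5.67×10⁻⁸ × 5.00×10^-3))^(1/4).
T = (1.37×10^12)^(1/4) = 1080 K.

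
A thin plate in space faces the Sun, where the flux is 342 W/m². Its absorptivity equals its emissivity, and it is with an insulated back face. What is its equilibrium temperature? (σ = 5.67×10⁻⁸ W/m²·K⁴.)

Absorbed flux αS = emitted flux εσT⁴ (one radiating face); with α = ε, T = (S/σ)^(1/4).
T = (342 / 5.67×10⁻⁸)^(1/4) = (6.03×10^9)^(1/4).
T = 279 K.

T ≈ 279 K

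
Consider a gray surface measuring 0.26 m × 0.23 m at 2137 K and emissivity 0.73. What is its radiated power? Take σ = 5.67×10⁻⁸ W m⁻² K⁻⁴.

P ≈ 51600 W

A = 0.26 × 0.23 = 0.0598 m².
P = εσAT⁴ = 0.73 × 5.67×10⁻⁸ × 0.0598 × (2137)⁴ = 0.73 × 5.67×10⁻⁸ × 0.0598 × 2.09×10^13.
P = 51600 W.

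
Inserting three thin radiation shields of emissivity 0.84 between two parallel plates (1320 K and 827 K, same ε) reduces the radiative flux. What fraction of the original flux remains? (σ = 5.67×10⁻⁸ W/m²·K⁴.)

With N identical shields there are N+1 = 4 gaps in series, each with the same radiative resistance, so the flux falls to 1/(N+1) of its unshielded value.

ratio ≈ 0.250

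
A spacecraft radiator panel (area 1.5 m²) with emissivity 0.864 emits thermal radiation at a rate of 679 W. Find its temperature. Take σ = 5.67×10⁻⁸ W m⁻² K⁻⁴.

From P = εσAT⁴, T = (P / εσA)^(1/4) = (679 / (0.864 × 5.67×10⁻⁸ × 1.50))^(1/4).
T = (9.24×10^9)^(1/4) = 310 K.

T ≈ 310 K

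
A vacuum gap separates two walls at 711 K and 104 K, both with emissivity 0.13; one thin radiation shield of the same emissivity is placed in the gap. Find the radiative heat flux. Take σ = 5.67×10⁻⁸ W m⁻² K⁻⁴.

q ≈ 503 W/m²

Each of the 2 gaps contributes resistance (2/ε − 1) = 2/0.13 − 1 = 14.38; total = 28.77.
q = σ(T₁⁴ − T₂⁴) / 28.77 = 5.67×10⁻⁸ × 2.55×10^11 / 28.77 = 503 W/m².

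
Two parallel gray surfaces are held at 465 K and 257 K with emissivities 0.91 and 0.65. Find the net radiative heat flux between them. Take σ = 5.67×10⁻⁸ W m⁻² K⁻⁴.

For two large parallel gray plates, q = σ(T₁⁴ − T₂⁴) / (1/ε₁ + 1/ε₂ − 1).
1/ε₁ + 1/ε₂ − 1 = 1/0.91 + 1/0.65 − 1 = 1.637.
T₁⁴ − T₂⁴ = 4.68×10^10 − 4.36×10^9 = 4.24×10^10 K⁴.
q = 5.67×10⁻⁸ × 4.24×10^10 / 1.637 = 1470 W/m².

q ≈ 1470 W/m²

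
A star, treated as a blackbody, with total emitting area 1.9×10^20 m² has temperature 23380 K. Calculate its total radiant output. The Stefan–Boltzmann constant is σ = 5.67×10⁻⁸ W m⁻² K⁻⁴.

P = σAT⁴ = 5.67×10⁻⁸ × 1.90×10^20 × (23380)⁴ = 5.67×10⁻⁸ × 1.90×10^20 × 2.99×10^17.
P = 3.22×10^30 W.

P ≈ 3.22×10^30 W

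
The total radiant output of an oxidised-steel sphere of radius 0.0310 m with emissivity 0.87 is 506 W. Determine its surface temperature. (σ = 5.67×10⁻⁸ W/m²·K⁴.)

A = 4πr² = 4π × (0.0310)² = 0.0121 m².
From P = εσAT⁴, T = (P / εσA)^(1/4) = (506 / (0.87 × 5.67×10⁻⁸ × 0.0121))^(1/4).
T = (8.49×10^11)^(1/4) = 960 K.

T ≈ 960 K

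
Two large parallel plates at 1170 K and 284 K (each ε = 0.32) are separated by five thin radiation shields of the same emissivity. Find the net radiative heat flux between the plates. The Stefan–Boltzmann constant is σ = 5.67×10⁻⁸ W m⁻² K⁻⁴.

Each of the 6 gaps contributes resistance (2/ε − 1) = 2/0.32 − 1 = 5.250; total = 31.50.
q = σ(T₁⁴ − T₂⁴) / 31.50 = 5.67×10⁻⁸ × 1.87×10^12 / 31.50 = 3360 W/m².

q ≈ 3360 W/m²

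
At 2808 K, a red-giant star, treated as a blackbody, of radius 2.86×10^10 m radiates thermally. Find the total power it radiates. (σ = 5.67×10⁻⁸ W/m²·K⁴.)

P ≈ 3.62×10^28 W

A = 4πr² = 4π × (2.86×10^10)² = 1.03×10^22 m².
P = σAT⁴ = 5.67×10⁻⁸ × 1.03×10^22 × (2808)⁴ = 5.67×10⁻⁸ × 1.03×10^22 × 6.22×10^13.
P = 3.62×10^28 W.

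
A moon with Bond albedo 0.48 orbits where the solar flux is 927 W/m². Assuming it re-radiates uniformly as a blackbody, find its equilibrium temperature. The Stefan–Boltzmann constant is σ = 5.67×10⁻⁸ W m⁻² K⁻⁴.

Power absorbed = (1−a)S·πR²; power emitted = 4πR²σT⁴. Equating and cancelling πR²:
T = ((1−a)S / 4σ)^(1/4) = (482 / (4 × 5.67×10⁻⁸))^(1/4) = (2.13×10^9)^(1/4).
T = 215 K.

T ≈ 215 K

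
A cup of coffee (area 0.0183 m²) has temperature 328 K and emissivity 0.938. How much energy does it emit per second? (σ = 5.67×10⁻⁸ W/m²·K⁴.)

Stefan–Boltzmann: P = εσAT⁴ = 0.938 × 5.67×10⁻⁸ × 0.0183 × (328)⁴ = 0.938 × 5.67×10⁻⁸ × 0.0183 × 1.16×10^10.
P = 11.3 W.

P ≈ 11.3 W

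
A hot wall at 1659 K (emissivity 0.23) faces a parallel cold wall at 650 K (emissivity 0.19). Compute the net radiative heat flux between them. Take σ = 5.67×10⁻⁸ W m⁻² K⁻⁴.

For two large parallel gray plates, q = σ(T₁⁴ − T₂⁴) / (1/ε₁ + 1/ε₂ − 1).
1/ε₁ + 1/ε₂ − 1 = 1/0.23 + 1/0.19 − 1 = 8.611.
T₁⁴ − T₂⁴ = 7.58×10^12 − 1.79×10^11 = 7.40×10^12 K⁴.
q = 5.67×10⁻⁸ × 7.40×10^12 / 8.611 = 48700 W/m².

q ≈ 48700 W/m²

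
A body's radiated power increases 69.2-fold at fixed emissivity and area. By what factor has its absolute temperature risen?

P ∝ T⁴ ⇒ T ∝ P^(1/4), so T scales by (69.2)^(1/4) = 2.88.

factor ≈ 2.88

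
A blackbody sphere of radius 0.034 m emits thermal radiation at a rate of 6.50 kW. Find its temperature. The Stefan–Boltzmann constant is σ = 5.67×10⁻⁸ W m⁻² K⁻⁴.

A = 4πr² = 4π × (0.034)² = 0.0145 m².
From P = σAT⁴, T = (P / σA)^(1/4) = (6500 / (5.67×10⁻⁸ × 0.0145))^(1/4).
T = (7.89×10^12)^(1/4) = 1680 K.

T ≈ 1680 K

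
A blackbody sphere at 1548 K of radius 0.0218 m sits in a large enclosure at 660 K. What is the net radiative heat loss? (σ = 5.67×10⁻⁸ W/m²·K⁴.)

Q ≈ 1880 W

A = 4πr² = 4π × (0.0218)² = 5.97×10^-3 m².
Q = σA(T⁴ − T_s⁴). T⁴ − T_s⁴ = (1548)⁴ − (660)⁴ = 5.74×10^12 − 1.90×10^11 = 5.55×10^12 K⁴.
Q = 5.67×10⁻⁸ × 5.97×10^-3 × 5.55×10^12 = 1880 W.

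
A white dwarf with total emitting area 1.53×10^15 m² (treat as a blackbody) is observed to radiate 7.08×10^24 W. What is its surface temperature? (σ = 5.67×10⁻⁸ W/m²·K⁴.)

T ≈ 16900 K

From P = σAT⁴, T = (P / σA)^(1/4) = (7.08×10^24 / (5.67×10⁻⁸ × 1.53×10^15))^(1/4).
T = (8.16×10^16)^(1/4) = 16900 K.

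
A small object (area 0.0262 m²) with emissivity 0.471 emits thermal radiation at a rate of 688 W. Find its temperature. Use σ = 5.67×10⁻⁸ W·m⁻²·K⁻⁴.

From P = εσAT⁴, T = (P / εσA)^(1/4) = (688 / (0.471 × 5.67×10⁻⁸ × 0.0262))^(1/4).
T = (9.83×10^11)^(1/4) = 996 K.

T ≈ 996 K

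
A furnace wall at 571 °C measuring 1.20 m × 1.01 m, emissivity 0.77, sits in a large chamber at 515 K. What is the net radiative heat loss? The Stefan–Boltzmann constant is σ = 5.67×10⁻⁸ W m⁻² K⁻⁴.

Q ≈ 23100 W

A = 1.20 × 1.01 = 1.21 m².
Convert: 571 °C = 844 K.
Q = εσA(T⁴ − T_s⁴). T⁴ − T_s⁴ = (844)⁴ − (515)⁴ = 5.07×10^11 − 7.03×10^10 = 4.37×10^11 K⁴.
Q = 0.77 × 5.67×10⁻⁸ × 1.21 × 4.37×10^11 = 23100 W.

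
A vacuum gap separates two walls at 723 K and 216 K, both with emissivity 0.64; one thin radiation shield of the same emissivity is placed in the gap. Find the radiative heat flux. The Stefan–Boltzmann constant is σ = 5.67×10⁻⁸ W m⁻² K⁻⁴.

q ≈ 3620 W/m²

Each of the 2 gaps contributes resistance (2/ε − 1) = 2/0.64 − 1 = 2.125; total = 4.250.
q = σ(T₁⁴ − T₂⁴) / 4.250 = 5.67×10⁻⁸ × 2.71×10^11 / 4.250 = 3620 W/m².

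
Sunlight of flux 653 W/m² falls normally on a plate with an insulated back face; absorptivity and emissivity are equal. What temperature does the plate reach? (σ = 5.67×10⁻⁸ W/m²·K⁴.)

T ≈ 328 K

Absorbed flux αS = emitted flux εσT⁴ (one radiating face); with α = ε, T = (S/σ)^(1/4).
T = (653 / 5.67×10⁻⁸)^(1/4) = (1.15×10^10)^(1/4).
T = 328 K.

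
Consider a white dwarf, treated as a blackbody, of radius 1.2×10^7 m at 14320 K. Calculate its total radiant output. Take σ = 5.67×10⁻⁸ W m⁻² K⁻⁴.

A = 4πr² = 4π × (1.2×10^7)² = 1.81×10^15 m².
P = σAT⁴ = 5.67×10⁻⁸ × 1.81×10^15 × (14320)⁴ = 5.67×10⁻⁸ × 1.81×10^15 × 4.21×10^16.
P = 4.31×10^24 W.

P ≈ 4.31×10^24 W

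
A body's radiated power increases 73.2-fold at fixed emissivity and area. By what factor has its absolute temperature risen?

P ∝ T⁴ ⇒ T ∝ P^(1/4), so T scales by (73.2)^(1/4) = 2.93.

factor ≈ 2.93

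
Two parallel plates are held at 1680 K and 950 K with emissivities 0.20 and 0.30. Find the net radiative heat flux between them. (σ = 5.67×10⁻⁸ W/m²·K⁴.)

q ≈ 55300 W/m²

For two large parallel gray plates, q = σ(T₁⁴ − T₂⁴) / (1/ε₁ + 1/ε₂ − 1).
1/ε₁ + 1/ε₂ − 1 = 1/0.20 + 1/0.30 − 1 = 7.333.
T₁⁴ − T₂⁴ = 7.97×10^12 − 8.15×10^11 = 7.15×10^12 K⁴.
q = 5.67×10⁻⁸ × 7.15×10^12 / 7.333 = 55300 W/m².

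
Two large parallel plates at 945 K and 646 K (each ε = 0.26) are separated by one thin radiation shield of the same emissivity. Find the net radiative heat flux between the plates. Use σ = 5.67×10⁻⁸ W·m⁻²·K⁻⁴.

q ≈ 2640 W/m²

Each of the 2 gaps contributes resistance (2/ε − 1) = 2/0.26 − 1 = 6.692; total = 13.38.
q = σ(T₁⁴ − T₂⁴) / 13.38 = 5.67×10⁻⁸ × 6.23×10^11 / 13.38 = 2640 W/m².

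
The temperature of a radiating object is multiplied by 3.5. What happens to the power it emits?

factor ≈ 150

P ∝ T⁴, so the power scales as (3.5)⁴ = 150.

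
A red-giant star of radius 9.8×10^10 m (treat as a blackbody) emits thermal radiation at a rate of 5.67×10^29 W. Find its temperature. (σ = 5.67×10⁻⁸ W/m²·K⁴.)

A = 4πr² = 4π × (9.8×10^10)² = 1.21×10^23 m².
From P = σAT⁴, T = (P / σA)^(1/4) = (5.67×10^29 / (5.67×10⁻⁸ × 1.21×10^23))^(1/4).
T = (8.29×10^13)^(1/4) = 3020 K.

T ≈ 3020 K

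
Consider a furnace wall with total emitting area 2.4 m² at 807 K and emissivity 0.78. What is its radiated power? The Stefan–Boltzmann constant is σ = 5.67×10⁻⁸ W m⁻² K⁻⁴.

P ≈ 45000 W

P = εσAT⁴ = 0.78 × 5.67×10⁻⁸ × 2.40 × (807)⁴ = 0.78 × 5.67×10⁻⁸ × 2.40 × 4.24×10^11.
P = 45000 W.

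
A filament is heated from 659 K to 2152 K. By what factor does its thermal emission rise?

P ∝ T⁴, so the ratio is (2152/659)⁴ = (3.266)⁴ = 114.

ratio ≈ 114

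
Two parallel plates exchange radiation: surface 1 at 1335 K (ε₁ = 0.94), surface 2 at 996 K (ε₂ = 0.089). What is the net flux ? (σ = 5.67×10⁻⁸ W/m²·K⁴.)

q ≈ 11000 W/m²

For two large parallel gray plates, q = σ(T₁⁴ − T₂⁴) / (1/ε₁ + 1/ε₂ − 1).
1/ε₁ + 1/ε₂ − 1 = 1/0.94 + 1/0.089 − 1 = 11.30.
T₁⁴ − T₂⁴ = 3.18×10^12 − 9.84×10^11 = 2.19×10^12 K⁴.
q = 5.67×10⁻⁸ × 2.19×10^12 / 11.30 = 11000 W/m².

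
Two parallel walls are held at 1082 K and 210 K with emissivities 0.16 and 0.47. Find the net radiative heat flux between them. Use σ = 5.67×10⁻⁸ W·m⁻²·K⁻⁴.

q ≈ 10500 W/m²

For two large parallel gray plates, q = σ(T₁⁴ − T₂⁴) / (1/ε₁ + 1/ε₂ − 1).
1/ε₁ + 1/ε₂ − 1 = 1/0.16 + 1/0.47 − 1 = 7.378.
T₁⁴ − T₂⁴ = 1.37×10^12 − 1.94×10^9 = 1.37×10^12 K⁴.
q = 5.67×10⁻⁸ × 1.37×10^12 / 7.378 = 10500 W/m².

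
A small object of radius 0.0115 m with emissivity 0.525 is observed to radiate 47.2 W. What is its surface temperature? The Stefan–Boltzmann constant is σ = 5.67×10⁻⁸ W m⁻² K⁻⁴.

A = 4πr² = 4π × (0.0115)² = 1.66×10^-3 m².
From P = εσAT⁴, T = (P / εσA)^(1/4) = (47.2 / (0.525 × 5.67×10⁻⁸ × 1.66×10^-3))^(1/4).
T = (9.54×10^11)^(1/4) = 988 K.

T ≈ 988 K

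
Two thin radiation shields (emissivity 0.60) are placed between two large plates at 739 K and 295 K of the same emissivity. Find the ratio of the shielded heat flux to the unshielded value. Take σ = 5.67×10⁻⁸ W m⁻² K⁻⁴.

ratio ≈ 0.333

With N identical shields there are N+1 = 3 gaps in series, each with the same radiative resistance, so the flux falls to 1/(N+1) of its unshielded value.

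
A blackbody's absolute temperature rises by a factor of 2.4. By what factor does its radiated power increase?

P ∝ T⁴, so the power scales as (2.4)⁴ = 33.2.

factor ≈ 33.2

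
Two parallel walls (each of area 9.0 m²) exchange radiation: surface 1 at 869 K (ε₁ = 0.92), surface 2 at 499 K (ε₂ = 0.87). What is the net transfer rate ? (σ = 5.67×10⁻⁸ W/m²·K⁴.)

Q ≈ 2.10×10^5 W

For two large parallel gray plates, q = σ(T₁⁴ − T₂⁴) / (1/ε₁ + 1/ε₂ − 1).
1/ε₁ + 1/ε₂ − 1 = 1/0.92 + 1/0.87 − 1 = 1.236.
T₁⁴ − T₂⁴ = 5.70×10^11 − 6.20×10^10 = 5.08×10^11 K⁴.
q = 5.67×10⁻⁸ × 5.08×10^11 / 1.236 = 23300 W/m².
Q = q·A = 23300 × 9.0 = 2.10×10^5 W.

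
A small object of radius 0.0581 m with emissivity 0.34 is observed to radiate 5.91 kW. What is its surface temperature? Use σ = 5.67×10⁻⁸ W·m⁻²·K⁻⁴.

A = 4πr² = 4π × (0.0581)² = 0.0424 m².
From P = εσAT⁴, T = (P / εσA)^(1/4) = (5910 / (0.34 × 5.67×10⁻⁸ × 0.0424))^(1/4).
T = (7.23×10^12)^(1/4) = 1640 K.

T ≈ 1640 K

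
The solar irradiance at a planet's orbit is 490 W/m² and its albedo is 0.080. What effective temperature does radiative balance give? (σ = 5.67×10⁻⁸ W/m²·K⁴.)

T ≈ 211 K

Power absorbed = (1−a)S·πR²; power emitted = 4πR²σT⁴. Equating and cancelling πR²:
T = ((1−a)S / 4σ)^(1/4) = (451 / (4 × 5.67×10⁻⁸))^(1/4) = (1.99×10^9)^(1/4).
T = 211 K.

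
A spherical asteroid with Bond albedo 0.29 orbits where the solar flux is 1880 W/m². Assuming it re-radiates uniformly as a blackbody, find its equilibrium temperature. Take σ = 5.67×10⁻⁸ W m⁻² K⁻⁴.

Power absorbed = (1−a)S·πR²; power emitted = 4πR²σT⁴. Equating and cancelling πR²:
T = ((1−a)S / 4σ)^(1/4) = (1330 / (4 × 5.67×10⁻⁸))^(1/4) = (5.89×10^9)^(1/4).
T = 277 K.

T ≈ 277 K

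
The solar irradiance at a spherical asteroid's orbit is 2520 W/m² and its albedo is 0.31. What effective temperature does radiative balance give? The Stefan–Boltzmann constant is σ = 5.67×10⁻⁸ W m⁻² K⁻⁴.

T ≈ 296 K

Power absorbed = (1−a)S·πR²; power emitted = 4πR²σT⁴. Equating and cancelling πR²:
T = ((1−a)S / 4σ)^(1/4) = (1740 / (4 × 5.67×10⁻⁸))^(1/4) = (7.67×10^9)^(1/4).
T = 296 K.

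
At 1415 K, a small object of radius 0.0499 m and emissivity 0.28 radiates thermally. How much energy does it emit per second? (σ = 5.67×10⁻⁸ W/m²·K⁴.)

A = 4πr² = 4π × (0.0499)² = 0.0313 m².
Stefan–Boltzmann: P = εσAT⁴ = 0.28 × 5.67×10⁻⁸ × 0.0313 × (1415)⁴ = 0.28 × 5.67×10⁻⁸ × 0.0313 × 4.01×10^12.
P = 1990 W.

P ≈ 1990 W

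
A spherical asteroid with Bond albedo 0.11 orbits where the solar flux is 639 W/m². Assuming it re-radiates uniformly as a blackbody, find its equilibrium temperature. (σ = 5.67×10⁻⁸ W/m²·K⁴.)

Power absorbed = (1−a)S·πR²; power emitted = 4πR²σT⁴. Equating and cancelling πR²:
T = ((1−a)S / 4σ)^(1/4) = (569 / (4 × 5.67×10⁻⁸))^(1/4) = (2.51×10^9)^(1/4).
T = 224 K.

T ≈ 224 K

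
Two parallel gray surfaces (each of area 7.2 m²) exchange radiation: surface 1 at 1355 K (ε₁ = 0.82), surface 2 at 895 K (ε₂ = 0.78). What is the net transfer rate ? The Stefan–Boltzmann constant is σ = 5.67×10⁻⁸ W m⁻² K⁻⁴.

Q ≈ 7.42×10^5 W

For two large parallel gray plates, q = σ(T₁⁴ − T₂⁴) / (1/ε₁ + 1/ε₂ − 1).
1/ε₁ + 1/ε₂ − 1 = 1/0.82 + 1/0.78 − 1 = 1.502.
T₁⁴ − T₂⁴ = 3.37×10^12 − 6.42×10^11 = 2.73×10^12 K⁴.
q = 5.67×10⁻⁸ × 2.73×10^12 / 1.502 = 1.03×10^5 W/m².
Q = q·A = 1.03×10^5 × 7.2 = 7.42×10^5 W.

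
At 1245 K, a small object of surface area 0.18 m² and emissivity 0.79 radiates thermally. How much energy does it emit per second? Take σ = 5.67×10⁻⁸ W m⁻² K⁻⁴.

P ≈ 19400 W

Stefan–Boltzmann: P = εσAT⁴ = 0.79 × 5.67×10⁻⁸ × 0.180 × (1245)⁴ = 0.79 × 5.67×10⁻⁸ × 0.180 × 2.40×10^12.
P = 19400 W.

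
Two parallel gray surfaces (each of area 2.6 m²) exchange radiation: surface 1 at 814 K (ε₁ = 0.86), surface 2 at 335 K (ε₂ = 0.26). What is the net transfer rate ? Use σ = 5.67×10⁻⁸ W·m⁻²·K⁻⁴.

Q ≈ 15700 W

For two large parallel gray plates, q = σ(T₁⁴ − T₂⁴) / (1/ε₁ + 1/ε₂ − 1).
1/ε₁ + 1/ε₂ − 1 = 1/0.86 + 1/0.26 − 1 = 4.009.
T₁⁴ − T₂⁴ = 4.39×10^11 − 1.26×10^10 = 4.26×10^11 K⁴.
q = 5.67×10⁻⁸ × 4.26×10^11 / 4.009 = 6030 W/m².
Q = q·A = 6030 × 2.6 = 15700 W.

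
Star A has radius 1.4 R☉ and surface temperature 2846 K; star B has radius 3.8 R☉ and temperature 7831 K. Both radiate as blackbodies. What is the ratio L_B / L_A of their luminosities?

L_B/L_A ≈ 422

L = 4πR²σT⁴ ∝ R²T⁴, so L_B/L_A = (3.8/1.4)² × (7831/2846)⁴ = 7.37 × 57.3 = 422.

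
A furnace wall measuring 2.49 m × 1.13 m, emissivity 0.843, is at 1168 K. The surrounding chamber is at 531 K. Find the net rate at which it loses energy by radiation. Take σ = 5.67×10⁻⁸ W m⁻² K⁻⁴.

A = 2.49 × 1.13 = 2.81 m².
Q = εσA(T⁴ − T_s⁴). T⁴ − T_s⁴ = (1168)⁴ − (531)⁴ = 1.86×10^12 − 7.95×10^10 = 1.78×10^12 K⁴.
Q = 0.843 × 5.67×10⁻⁸ × 2.81 × 1.78×10^12 = 2.40×10^5 W.

Q ≈ 2.40×10^5 W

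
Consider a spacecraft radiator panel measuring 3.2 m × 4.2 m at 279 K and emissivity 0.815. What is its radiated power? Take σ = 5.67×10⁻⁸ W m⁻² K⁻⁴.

P ≈ 3760 W

A = 3.2 × 4.2 = 13.4 m².
P = εσAT⁴ = 0.815 × 5.67×10⁻⁸ × 13.4 × (279)⁴ = 0.815 × 5.67×10⁻⁸ × 13.4 × 6.06×10^9.
P = 3760 W.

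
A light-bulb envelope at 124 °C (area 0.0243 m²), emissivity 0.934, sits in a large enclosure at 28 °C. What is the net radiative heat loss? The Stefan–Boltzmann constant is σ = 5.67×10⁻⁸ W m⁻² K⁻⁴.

Convert: 124 °C = 397 K; 28 °C = 301 K.
Q = εσA(T⁴ − T_s⁴). T⁴ − T_s⁴ = (397)⁴ − (301)⁴ = 2.48×10^10 − 8.21×10^9 = 1.66×10^10 K⁴.
Q = 0.934 × 5.67×10⁻⁸ × 0.0243 × 1.66×10^10 = 21.4 W.

Q ≈ 21.4 W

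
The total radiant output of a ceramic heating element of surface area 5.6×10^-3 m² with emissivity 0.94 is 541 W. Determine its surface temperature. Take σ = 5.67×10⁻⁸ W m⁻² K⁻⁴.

From P = εσAT⁴, T = (P / εσA)^(1/4) = (541 / (0.94 × 5.67×10⁻⁸ × 5.60×10^-3))^(1/4).
T = (1.81×10^12)^(1/4) = 1160 K.

T ≈ 1160 K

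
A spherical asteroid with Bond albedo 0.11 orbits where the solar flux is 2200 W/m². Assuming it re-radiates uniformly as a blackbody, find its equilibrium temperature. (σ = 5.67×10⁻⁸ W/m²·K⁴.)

Power absorbed = (1−a)S·πR²; power emitted = 4πR²σT⁴. Equating and cancelling πR²:
T = ((1−a)S / 4σ)^(1/4) = (1960 / (4 × 5.67×10⁻⁸))^(1/4) = (8.63×10^9)^(1/4).
T = 305 K.

T ≈ 305 K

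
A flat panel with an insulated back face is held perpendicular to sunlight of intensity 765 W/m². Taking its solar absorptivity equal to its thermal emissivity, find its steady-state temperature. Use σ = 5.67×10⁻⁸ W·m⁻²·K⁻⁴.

T ≈ 341 K

Absorbed flux αS = emitted flux εσT⁴ (one radiating face); with α = ε, T = (S/σ)^(1/4).
T = (765 / 5.67×10⁻⁸)^(1/4) = (1.35×10^10)^(1/4).
T = 341 K.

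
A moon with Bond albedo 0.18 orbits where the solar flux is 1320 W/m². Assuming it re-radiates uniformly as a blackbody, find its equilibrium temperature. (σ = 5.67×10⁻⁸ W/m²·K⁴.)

Power absorbed = (1−a)S·πR²; power emitted = 4πR²σT⁴. Equating and cancelling πR²:
T = ((1−a)S / 4σ)^(1/4) = (1080 / (4 × 5.67×10⁻⁸))^(1/4) = (4.77×10^9)^(1/4).
T = 263 K.

T ≈ 263 K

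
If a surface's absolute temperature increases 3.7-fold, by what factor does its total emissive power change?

factor ≈ 187

P ∝ T⁴, so the power scales as (3.7)⁴ = 187.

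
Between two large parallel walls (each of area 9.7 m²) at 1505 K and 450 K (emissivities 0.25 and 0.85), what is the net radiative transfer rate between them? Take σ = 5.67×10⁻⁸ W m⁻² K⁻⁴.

For two large parallel gray plates, q = σ(T₁⁴ − T₂⁴) / (1/ε₁ + 1/ε₂ − 1).
1/ε₁ + 1/ε₂ − 1 = 1/0.25 + 1/0.85 − 1 = 4.176.
T₁⁴ − T₂⁴ = 5.13×10^12 − 4.10×10^10 = 5.09×10^12 K⁴.
q = 5.67×10⁻⁸ × 5.09×10^12 / 4.176 = 69100 W/m².
Q = q·A = 69100 × 9.7 = 6.70×10^5 W.

Q ≈ 6.70×10^5 W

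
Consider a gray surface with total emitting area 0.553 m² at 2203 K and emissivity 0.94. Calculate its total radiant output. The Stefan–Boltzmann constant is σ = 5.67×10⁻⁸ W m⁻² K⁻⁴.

P ≈ 6.94×10^5 W

Stefan–Boltzmann: P = εσAT⁴ = 0.94 × 5.67×10⁻⁸ × 0.553 × (2203)⁴ = 0.94 × 5.67×10⁻⁸ × 0.553 × 2.36×10^13.
P = 6.94×10^5 W.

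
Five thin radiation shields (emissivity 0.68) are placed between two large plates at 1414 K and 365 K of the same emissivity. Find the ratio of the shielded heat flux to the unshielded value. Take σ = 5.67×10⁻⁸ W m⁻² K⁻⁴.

With N identical shields there are N+1 = 6 gaps in series, each with the same radiative resistance, so the flux falls to 1/(N+1) of its unshielded value.

ratio ≈ 0.167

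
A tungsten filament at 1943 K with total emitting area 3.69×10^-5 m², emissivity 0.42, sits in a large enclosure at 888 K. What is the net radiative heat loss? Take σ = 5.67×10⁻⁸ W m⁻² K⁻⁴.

Q ≈ 12.0 W

Q = εσA(T⁴ − T_s⁴). T⁴ − T_s⁴ = (1943)⁴ − (888)⁴ = 1.43×10^13 − 6.22×10^11 = 1.36×10^13 K⁴.
Q = 0.42 × 5.67×10⁻⁸ × 3.69×10^-5 × 1.36×10^13 = 12.0 W.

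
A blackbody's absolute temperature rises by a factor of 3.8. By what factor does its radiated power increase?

P ∝ T⁴, so the power scales as (3.8)⁴ = 209.

factor ≈ 209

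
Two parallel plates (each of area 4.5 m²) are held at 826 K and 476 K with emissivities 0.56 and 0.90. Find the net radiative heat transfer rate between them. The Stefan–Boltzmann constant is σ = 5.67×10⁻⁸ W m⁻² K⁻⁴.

Q ≈ 55700 W

For two large parallel gray plates, q = σ(T₁⁴ − T₂⁴) / (1/ε₁ + 1/ε₂ − 1).
1/ε₁ + 1/ε₂ − 1 = 1/0.56 + 1/0.90 − 1 = 1.897.
T₁⁴ − T₂⁴ = 4.66×10^11 − 5.13×10^10 = 4.14×10^11 K⁴.
q = 5.67×10⁻⁸ × 4.14×10^11 / 1.897 = 12400 W/m².
Q = q·A = 12400 × 4.5 = 55700 W.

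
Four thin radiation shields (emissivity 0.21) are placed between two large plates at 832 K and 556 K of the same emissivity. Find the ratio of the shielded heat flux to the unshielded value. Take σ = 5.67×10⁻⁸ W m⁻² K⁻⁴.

With N identical shields there are N+1 = 5 gaps in series, each with the same radiative resistance, so the flux falls to 1/(N+1) of its unshielded value.

ratio ≈ 0.200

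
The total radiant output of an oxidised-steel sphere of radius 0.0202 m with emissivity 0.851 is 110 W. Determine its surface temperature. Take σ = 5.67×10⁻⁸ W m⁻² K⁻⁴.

T ≈ 817 K

A = 4πr² = 4π × (0.0202)² = 5.13×10^-3 m².
From P = εσAT⁴, T = (P / εσA)^(1/4) = (110 / (0.851 × 5.67×10⁻⁸ × 5.13×10^-3))^(1/4).
T = (4.45×10^11)^(1/4) = 817 K.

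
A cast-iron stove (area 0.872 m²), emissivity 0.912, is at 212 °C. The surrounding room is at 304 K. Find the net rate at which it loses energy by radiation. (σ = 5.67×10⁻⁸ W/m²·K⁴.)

Q ≈ 2110 W

Convert: 212 °C = 485 K.
Q = εσA(T⁴ − T_s⁴). T⁴ − T_s⁴ = (485)⁴ − (304)⁴ = 5.53×10^10 − 8.54×10^9 = 4.68×10^10 K⁴.
Q = 0.912 × 5.67×10⁻⁸ × 0.872 × 4.68×10^10 = 2110 W.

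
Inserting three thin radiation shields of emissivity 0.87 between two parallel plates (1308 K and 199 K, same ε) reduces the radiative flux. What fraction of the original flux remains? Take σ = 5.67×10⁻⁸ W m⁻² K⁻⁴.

With N identical shields there are N+1 = 4 gaps in series, each with the same radiative resistance, so the flux falls to 1/(N+1) of its unshielded value.

ratio ≈ 0.250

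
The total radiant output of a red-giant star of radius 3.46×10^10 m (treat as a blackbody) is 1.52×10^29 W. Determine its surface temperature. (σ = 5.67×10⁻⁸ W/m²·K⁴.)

T ≈ 3650 K

A = 4πr² = 4π × (3.46×10^10)² = 1.50×10^22 m².
From P = σAT⁴, T = (P / σA)^(1/4) = (1.52×10^29 / (5.67×10⁻⁸ × 1.50×10^22))^(1/4).
T = (1.78×10^14)^(1/4) = 3650 K.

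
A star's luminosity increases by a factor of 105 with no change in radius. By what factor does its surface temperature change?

P ∝ T⁴ ⇒ T ∝ P^(1/4), so T scales by (105)^(1/4) = 3.20.

factor ≈ 3.20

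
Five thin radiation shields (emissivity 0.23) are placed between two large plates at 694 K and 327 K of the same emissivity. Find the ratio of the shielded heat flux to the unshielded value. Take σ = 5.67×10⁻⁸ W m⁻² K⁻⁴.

With N identical shields there are N+1 = 6 gaps in series, each with the same radiative resistance, so the flux falls to 1/(N+1) of its unshielded value.

ratio ≈ 0.167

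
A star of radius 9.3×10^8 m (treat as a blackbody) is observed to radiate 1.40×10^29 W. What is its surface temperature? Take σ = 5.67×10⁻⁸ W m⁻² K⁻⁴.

T ≈ 21800 K

A = 4πr² = 4π × (9.3×10^8)² = 1.09×10^19 m².
From P = σAT⁴, T = (P / σA)^(1/4) = (1.40×10^29 / (5.67×10⁻⁸ × 1.09×10^19))^(1/4).
T = (2.27×10^17)^(1/4) = 21800 K.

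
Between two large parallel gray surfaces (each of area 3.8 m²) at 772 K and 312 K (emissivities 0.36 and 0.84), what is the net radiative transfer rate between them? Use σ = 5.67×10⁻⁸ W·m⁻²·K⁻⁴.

For two large parallel gray plates, q = σ(T₁⁴ − T₂⁴) / (1/ε₁ + 1/ε₂ − 1).
1/ε₁ + 1/ε₂ − 1 = 1/0.36 + 1/0.84 − 1 = 2.968.
T₁⁴ − T₂⁴ = 3.55×10^11 − 9.48×10^9 = 3.46×10^11 K⁴.
q = 5.67×10⁻⁸ × 3.46×10^11 / 2.968 = 6600 W/m².
Q = q·A = 6600 × 3.8 = 25100 W.

Q ≈ 25100 W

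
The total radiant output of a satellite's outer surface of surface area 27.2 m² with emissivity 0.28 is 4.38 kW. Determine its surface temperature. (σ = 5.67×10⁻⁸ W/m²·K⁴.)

T ≈ 317 K

From P = εσAT⁴, T = (P / εσA)^(1/4) = (4380 / (0.28 × 5.67×10⁻⁸ × 27.2))^(1/4).
T = (1.01×10^10)^(1/4) = 317 K.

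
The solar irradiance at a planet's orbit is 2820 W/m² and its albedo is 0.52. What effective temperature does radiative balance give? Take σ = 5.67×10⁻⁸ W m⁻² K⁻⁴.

Power absorbed = (1−a)S·πR²; power emitted = 4πR²σT⁴. Equating and cancelling πR²:
T = ((1−a)S / 4σ)^(1/4) = (1350 / (4 × 5.67×10⁻⁸))^(1/4) = (5.97×10^9)^(1/4).
T = 278 K.

T ≈ 278 K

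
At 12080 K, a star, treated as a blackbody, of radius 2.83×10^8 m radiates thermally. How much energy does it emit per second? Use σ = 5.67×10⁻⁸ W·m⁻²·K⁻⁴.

P ≈ 1.22×10^27 W

A = 4πr² = 4π × (2.83×10^8)² = 1.01×10^18 m².
P = σAT⁴ = 5.67×10⁻⁸ × 1.01×10^18 × (12080)⁴ = 5.67×10⁻⁸ × 1.01×10^18 × 2.13×10^16.
P = 1.22×10^27 W.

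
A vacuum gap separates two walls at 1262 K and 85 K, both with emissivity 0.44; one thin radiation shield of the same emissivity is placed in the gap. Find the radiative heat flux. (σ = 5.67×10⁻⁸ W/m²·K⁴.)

Each of the 2 gaps contributes resistance (2/ε − 1) = 2/0.44 − 1 = 3.545; total = 7.091.
q = σ(T₁⁴ − T₂⁴) / 7.091 = 5.67×10⁻⁸ × 2.54×10^12 / 7.091 = 20300 W/m².

q ≈ 20300 W/m²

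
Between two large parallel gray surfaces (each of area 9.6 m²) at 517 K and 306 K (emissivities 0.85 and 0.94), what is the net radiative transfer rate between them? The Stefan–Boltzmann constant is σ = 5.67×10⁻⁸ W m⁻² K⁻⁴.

For two large parallel gray plates, q = σ(T₁⁴ − T₂⁴) / (1/ε₁ + 1/ε₂ − 1).
1/ε₁ + 1/ε₂ − 1 = 1/0.85 + 1/0.94 − 1 = 1.240.
T₁⁴ − T₂⁴ = 7.14×10^10 − 8.77×10^9 = 6.27×10^10 K⁴.
q = 5.67×10⁻⁸ × 6.27×10^10 / 1.240 = 2870 W/m².
Q = q·A = 2870 × 9.6 = 27500 W.

Q ≈ 27500 W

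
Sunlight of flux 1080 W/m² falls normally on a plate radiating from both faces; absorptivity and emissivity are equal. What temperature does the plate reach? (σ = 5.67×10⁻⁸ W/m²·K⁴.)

Absorbed flux αS = emitted flux 2εσT⁴ per unit area; with α = ε this gives T = (S/2σ)^(1/4).
T = (1080 / (2 × 5.67×10⁻⁸))^(1/4) = (9.52×10^9)^(1/4).
T = 312 K.

T ≈ 312 K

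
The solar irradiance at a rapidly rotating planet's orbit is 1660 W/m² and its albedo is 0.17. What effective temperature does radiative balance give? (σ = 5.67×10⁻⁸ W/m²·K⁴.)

Power absorbed = (1−a)S·πR²; power emitted = 4πR²σT⁴. Equating and cancelling πR²:
T = ((1−a)S / 4σ)^(1/4) = (1380 / (4 × 5.67×10⁻⁸))^(1/4) = (6.07×10^9)^(1/4).
T = 279 K.

T ≈ 279 K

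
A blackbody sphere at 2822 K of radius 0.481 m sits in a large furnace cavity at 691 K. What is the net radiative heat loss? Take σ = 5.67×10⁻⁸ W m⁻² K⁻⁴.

A = 4πr² = 4π × (0.481)² = 2.91 m².
Q = σA(T⁴ − T_s⁴). T⁴ − T_s⁴ = (2822)⁴ − (691)⁴ = 6.34×10^13 − 2.28×10^11 = 6.32×10^13 K⁴.
Q = 5.67×10⁻⁸ × 2.91 × 6.32×10^13 = 1.04×10^7 W.

Q ≈ 1.04×10^7 W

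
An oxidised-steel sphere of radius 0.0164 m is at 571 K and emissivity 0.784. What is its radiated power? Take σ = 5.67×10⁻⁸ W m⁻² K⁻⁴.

A = 4πr² = 4π × (0.0164)² = 3.38×10^-3 m².
P = εσAT⁴ = 0.784 × 5.67×10⁻⁸ × 3.38×10^-3 × (571)⁴ = 0.784 × 5.67×10⁻⁸ × 3.38×10^-3 × 1.06×10^11.
P = 16.0 W.

P ≈ 16.0 W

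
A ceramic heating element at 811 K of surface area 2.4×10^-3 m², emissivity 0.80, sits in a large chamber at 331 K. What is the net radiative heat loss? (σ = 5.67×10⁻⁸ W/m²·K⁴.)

Q = εσA(T⁴ − T_s⁴). T⁴ − T_s⁴ = (811)⁴ − (331)⁴ = 4.33×10^11 − 1.20×10^10 = 4.21×10^11 K⁴.
Q = 0.80 × 5.67×10⁻⁸ × 2.40×10^-3 × 4.21×10^11 = 45.8 W.

Q ≈ 45.8 W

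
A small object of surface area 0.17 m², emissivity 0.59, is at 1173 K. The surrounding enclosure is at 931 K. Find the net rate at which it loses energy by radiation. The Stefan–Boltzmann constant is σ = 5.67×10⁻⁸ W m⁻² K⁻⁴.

Q = εσA(T⁴ − T_s⁴). T⁴ − T_s⁴ = (1173)⁴ − (931)⁴ = 1.89×10^12 − 7.51×10^11 = 1.14×10^12 K⁴.
Q = 0.59 × 5.67×10⁻⁸ × 0.170 × 1.14×10^12 = 6490 W.

Q ≈ 6490 W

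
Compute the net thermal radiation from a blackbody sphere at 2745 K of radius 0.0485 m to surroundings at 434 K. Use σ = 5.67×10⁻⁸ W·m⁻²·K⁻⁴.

A = 4πr² = 4π × (0.0485)² = 0.0296 m².
Q = σA(T⁴ − T_s⁴). T⁴ − T_s⁴ = (2745)⁴ − (434)⁴ = 5.68×10^13 − 3.55×10^10 = 5.67×10^13 K⁴.
Q = 5.67×10⁻⁸ × 0.0296 × 5.67×10^13 = 95100 W.

Q ≈ 95100 W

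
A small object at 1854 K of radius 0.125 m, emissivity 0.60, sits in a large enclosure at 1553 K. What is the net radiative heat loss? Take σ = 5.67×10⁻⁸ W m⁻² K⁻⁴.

Q ≈ 40100 W

A = 4πr² = 4π × (0.125)² = 0.196 m².
Q = εσA(T⁴ − T_s⁴). T⁴ − T_s⁴ = (1854)⁴ − (1553)⁴ = 1.18×10^13 − 5.82×10^12 = 6.00×10^12 K⁴.
Q = 0.60 × 5.67×10⁻⁸ × 0.196 × 6.00×10^12 = 40100 W.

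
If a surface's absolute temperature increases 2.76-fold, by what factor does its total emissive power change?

factor ≈ 58.0

P ∝ T⁴, so the power scales as (2.76)⁴ = 58.0.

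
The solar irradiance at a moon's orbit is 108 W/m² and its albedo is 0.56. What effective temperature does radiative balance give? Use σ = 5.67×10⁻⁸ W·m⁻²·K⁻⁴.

Power absorbed = (1−a)S·πR²; power emitted = 4πR²σT⁴. Equating and cancelling πR²:
T = ((1−a)S / 4σ)^(1/4) = (47.5 / (4 × 5.67×10⁻⁸))^(1/4) = (2.10×10^8)^(1/4).
T = 120 K.

T ≈ 120 K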